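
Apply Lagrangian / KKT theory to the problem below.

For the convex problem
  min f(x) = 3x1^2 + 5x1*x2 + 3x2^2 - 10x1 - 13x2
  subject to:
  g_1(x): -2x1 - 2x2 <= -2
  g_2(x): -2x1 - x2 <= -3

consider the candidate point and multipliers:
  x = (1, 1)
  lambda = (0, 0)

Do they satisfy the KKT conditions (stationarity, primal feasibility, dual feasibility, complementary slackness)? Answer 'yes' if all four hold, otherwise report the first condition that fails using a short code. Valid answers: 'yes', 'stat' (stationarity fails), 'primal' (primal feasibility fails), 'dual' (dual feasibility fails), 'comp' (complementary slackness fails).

Gradient of f: grad f(x) = Q x + c = (1, -2)
Constraint values g_i(x) = a_i^T x - b_i:
  g_1((1, 1)) = -2
  g_2((1, 1)) = 0
Stationarity residual: grad f(x) + sum_i lambda_i a_i = (1, -2)
  -> stationarity FAILS
Primal feasibility (all g_i <= 0): OK
Dual feasibility (all lambda_i >= 0): OK
Complementary slackness (lambda_i * g_i(x) = 0 for all i): OK

Verdict: the first failing condition is stationarity -> stat.

stat


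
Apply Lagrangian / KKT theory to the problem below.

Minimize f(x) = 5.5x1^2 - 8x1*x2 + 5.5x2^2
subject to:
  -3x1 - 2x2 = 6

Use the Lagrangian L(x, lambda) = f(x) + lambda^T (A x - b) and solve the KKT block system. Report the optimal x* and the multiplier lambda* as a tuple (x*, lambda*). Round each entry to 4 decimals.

Form the Lagrangian:
  L(x, lambda) = (1/2) x^T Q x + c^T x + lambda^T (A x - b)
Stationarity (grad_x L = 0): Q x + c + A^T lambda = 0.
Primal feasibility: A x = b.

This gives the KKT block system:
  [ Q   A^T ] [ x     ]   [-c ]
  [ A    0  ] [ lambda ] = [ b ]

Solving the linear system:
  x*      = (-1.2301, -1.1548)
  lambda* = (-1.431)
  f(x*)   = 4.2929

x* = (-1.2301, -1.1548), lambda* = (-1.431)


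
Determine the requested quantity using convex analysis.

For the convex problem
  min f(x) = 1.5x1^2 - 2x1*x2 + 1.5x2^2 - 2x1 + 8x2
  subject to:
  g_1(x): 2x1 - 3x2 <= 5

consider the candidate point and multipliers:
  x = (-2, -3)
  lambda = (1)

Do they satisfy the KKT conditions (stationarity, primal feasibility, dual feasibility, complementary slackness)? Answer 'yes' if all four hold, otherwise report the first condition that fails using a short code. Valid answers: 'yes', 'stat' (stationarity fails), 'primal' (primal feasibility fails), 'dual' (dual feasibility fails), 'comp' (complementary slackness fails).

Gradient of f: grad f(x) = Q x + c = (-2, 3)
Constraint values g_i(x) = a_i^T x - b_i:
  g_1((-2, -3)) = 0
Stationarity residual: grad f(x) + sum_i lambda_i a_i = (0, 0)
  -> stationarity OK
Primal feasibility (all g_i <= 0): OK
Dual feasibility (all lambda_i >= 0): OK
Complementary slackness (lambda_i * g_i(x) = 0 for all i): OK

Verdict: yes, KKT holds.

yes


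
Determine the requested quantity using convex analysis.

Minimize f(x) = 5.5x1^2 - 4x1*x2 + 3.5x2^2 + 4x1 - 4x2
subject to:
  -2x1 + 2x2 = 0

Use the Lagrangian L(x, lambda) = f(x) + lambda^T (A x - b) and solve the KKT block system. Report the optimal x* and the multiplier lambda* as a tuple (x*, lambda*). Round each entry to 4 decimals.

Form the Lagrangian:
  L(x, lambda) = (1/2) x^T Q x + c^T x + lambda^T (A x - b)
Stationarity (grad_x L = 0): Q x + c + A^T lambda = 0.
Primal feasibility: A x = b.

This gives the KKT block system:
  [ Q   A^T ] [ x     ]   [-c ]
  [ A    0  ] [ lambda ] = [ b ]

Solving the linear system:
  x*      = (0, 0)
  lambda* = (2)
  f(x*)   = 0

x* = (0, 0), lambda* = (2)


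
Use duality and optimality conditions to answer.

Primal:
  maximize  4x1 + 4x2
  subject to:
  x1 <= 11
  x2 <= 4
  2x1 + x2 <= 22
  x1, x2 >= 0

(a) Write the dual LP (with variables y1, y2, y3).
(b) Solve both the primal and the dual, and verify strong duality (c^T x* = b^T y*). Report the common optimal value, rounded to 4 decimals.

The standard primal-dual pair for 'max c^T x s.t. A x <= b, x >= 0' is:
  Dual:  min b^T y  s.t.  A^T y >= c,  y >= 0.

So the dual LP is:
  minimize  11y1 + 4y2 + 22y3
  subject to:
    y1 + 2y3 >= 4
    y2 + y3 >= 4
    y1, y2, y3 >= 0

Solving the primal: x* = (9, 4).
  primal value c^T x* = 52.
Solving the dual: y* = (0, 2, 2).
  dual value b^T y* = 52.
Strong duality: c^T x* = b^T y*. Confirmed.

52


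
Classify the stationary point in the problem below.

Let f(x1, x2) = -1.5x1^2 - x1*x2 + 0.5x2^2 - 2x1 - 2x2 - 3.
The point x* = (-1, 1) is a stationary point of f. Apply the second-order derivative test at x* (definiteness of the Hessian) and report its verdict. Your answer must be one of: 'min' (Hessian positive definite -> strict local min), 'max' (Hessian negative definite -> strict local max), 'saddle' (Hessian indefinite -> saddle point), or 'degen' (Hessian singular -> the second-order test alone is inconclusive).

Compute the Hessian H = grad^2 f:
  H = [[-3, -1], [-1, 1]]
Verify stationarity: grad f(x*) = H x* + g = (0, 0).
Eigenvalues of H: -3.2361, 1.2361.
Eigenvalues have mixed signs, so H is indefinite -> x* is a saddle point.

saddle


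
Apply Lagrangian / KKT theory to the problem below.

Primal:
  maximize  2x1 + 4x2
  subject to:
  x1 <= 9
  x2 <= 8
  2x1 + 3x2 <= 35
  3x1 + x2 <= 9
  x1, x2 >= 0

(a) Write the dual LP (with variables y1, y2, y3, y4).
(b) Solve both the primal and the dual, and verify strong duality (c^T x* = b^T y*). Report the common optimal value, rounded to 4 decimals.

The standard primal-dual pair for 'max c^T x s.t. A x <= b, x >= 0' is:
  Dual:  min b^T y  s.t.  A^T y >= c,  y >= 0.

So the dual LP is:
  minimize  9y1 + 8y2 + 35y3 + 9y4
  subject to:
    y1 + 2y3 + 3y4 >= 2
    y2 + 3y3 + y4 >= 4
    y1, y2, y3, y4 >= 0

Solving the primal: x* = (0.3333, 8).
  primal value c^T x* = 32.6667.
Solving the dual: y* = (0, 3.3333, 0, 0.6667).
  dual value b^T y* = 32.6667.
Strong duality: c^T x* = b^T y*. Confirmed.

32.6667


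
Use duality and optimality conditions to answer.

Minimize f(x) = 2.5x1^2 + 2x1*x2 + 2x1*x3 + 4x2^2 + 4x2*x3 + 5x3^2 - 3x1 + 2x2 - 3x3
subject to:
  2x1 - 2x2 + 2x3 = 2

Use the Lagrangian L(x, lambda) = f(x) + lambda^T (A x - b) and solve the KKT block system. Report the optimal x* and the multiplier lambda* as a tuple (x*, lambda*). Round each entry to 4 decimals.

Form the Lagrangian:
  L(x, lambda) = (1/2) x^T Q x + c^T x + lambda^T (A x - b)
Stationarity (grad_x L = 0): Q x + c + A^T lambda = 0.
Primal feasibility: A x = b.

This gives the KKT block system:
  [ Q   A^T ] [ x     ]   [-c ]
  [ A    0  ] [ lambda ] = [ b ]

Solving the linear system:
  x*      = (0.4194, -0.3387, 0.2419)
  lambda* = (0.5484)
  f(x*)   = -1.879

x* = (0.4194, -0.3387, 0.2419), lambda* = (0.5484)


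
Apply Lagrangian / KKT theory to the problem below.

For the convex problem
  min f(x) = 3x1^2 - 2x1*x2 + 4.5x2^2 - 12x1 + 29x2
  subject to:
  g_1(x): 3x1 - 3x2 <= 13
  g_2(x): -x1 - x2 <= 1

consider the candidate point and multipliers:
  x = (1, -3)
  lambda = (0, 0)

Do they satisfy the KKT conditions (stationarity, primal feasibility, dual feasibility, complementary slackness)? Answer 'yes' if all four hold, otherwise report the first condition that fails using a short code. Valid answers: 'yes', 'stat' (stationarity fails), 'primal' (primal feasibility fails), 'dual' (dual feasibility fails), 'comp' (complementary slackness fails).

Gradient of f: grad f(x) = Q x + c = (0, 0)
Constraint values g_i(x) = a_i^T x - b_i:
  g_1((1, -3)) = -1
  g_2((1, -3)) = 1
Stationarity residual: grad f(x) + sum_i lambda_i a_i = (0, 0)
  -> stationarity OK
Primal feasibility (all g_i <= 0): FAILS
Dual feasibility (all lambda_i >= 0): OK
Complementary slackness (lambda_i * g_i(x) = 0 for all i): OK

Verdict: the first failing condition is primal_feasibility -> primal.

primal


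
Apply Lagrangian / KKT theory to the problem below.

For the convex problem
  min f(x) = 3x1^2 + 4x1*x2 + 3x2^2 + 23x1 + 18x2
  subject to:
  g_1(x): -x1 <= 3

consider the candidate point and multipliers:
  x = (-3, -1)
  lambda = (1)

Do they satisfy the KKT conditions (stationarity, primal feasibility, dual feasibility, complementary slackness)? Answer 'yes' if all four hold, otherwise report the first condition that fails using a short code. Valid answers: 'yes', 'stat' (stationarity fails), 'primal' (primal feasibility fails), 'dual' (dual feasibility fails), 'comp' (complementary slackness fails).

Gradient of f: grad f(x) = Q x + c = (1, 0)
Constraint values g_i(x) = a_i^T x - b_i:
  g_1((-3, -1)) = 0
Stationarity residual: grad f(x) + sum_i lambda_i a_i = (0, 0)
  -> stationarity OK
Primal feasibility (all g_i <= 0): OK
Dual feasibility (all lambda_i >= 0): OK
Complementary slackness (lambda_i * g_i(x) = 0 for all i): OK

Verdict: yes, KKT holds.

yes


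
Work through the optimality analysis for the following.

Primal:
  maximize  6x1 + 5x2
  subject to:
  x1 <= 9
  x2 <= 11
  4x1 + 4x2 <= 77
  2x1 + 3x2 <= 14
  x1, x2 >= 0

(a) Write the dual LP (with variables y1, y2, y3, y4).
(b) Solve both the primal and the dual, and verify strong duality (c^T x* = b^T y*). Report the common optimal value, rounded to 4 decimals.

The standard primal-dual pair for 'max c^T x s.t. A x <= b, x >= 0' is:
  Dual:  min b^T y  s.t.  A^T y >= c,  y >= 0.

So the dual LP is:
  minimize  9y1 + 11y2 + 77y3 + 14y4
  subject to:
    y1 + 4y3 + 2y4 >= 6
    y2 + 4y3 + 3y4 >= 5
    y1, y2, y3, y4 >= 0

Solving the primal: x* = (7, 0).
  primal value c^T x* = 42.
Solving the dual: y* = (0, 0, 0, 3).
  dual value b^T y* = 42.
Strong duality: c^T x* = b^T y*. Confirmed.

42


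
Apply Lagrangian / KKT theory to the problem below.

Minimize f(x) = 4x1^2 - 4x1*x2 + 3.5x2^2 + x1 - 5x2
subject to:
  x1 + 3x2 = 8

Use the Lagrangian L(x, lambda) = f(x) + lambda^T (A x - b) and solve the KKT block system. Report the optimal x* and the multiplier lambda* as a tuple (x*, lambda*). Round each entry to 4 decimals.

Form the Lagrangian:
  L(x, lambda) = (1/2) x^T Q x + c^T x + lambda^T (A x - b)
Stationarity (grad_x L = 0): Q x + c + A^T lambda = 0.
Primal feasibility: A x = b.

This gives the KKT block system:
  [ Q   A^T ] [ x     ]   [-c ]
  [ A    0  ] [ lambda ] = [ b ]

Solving the linear system:
  x*      = (1.2427, 2.2524)
  lambda* = (-1.932)
  f(x*)   = 2.7184

x* = (1.2427, 2.2524), lambda* = (-1.932)


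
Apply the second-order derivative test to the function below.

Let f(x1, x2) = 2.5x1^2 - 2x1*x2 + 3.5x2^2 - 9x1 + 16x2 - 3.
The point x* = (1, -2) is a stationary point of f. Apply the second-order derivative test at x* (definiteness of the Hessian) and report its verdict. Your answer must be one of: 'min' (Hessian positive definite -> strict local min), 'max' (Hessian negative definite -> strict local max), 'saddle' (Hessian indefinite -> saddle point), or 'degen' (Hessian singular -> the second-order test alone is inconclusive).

Compute the Hessian H = grad^2 f:
  H = [[5, -2], [-2, 7]]
Verify stationarity: grad f(x*) = H x* + g = (0, 0).
Eigenvalues of H: 3.7639, 8.2361.
Both eigenvalues > 0, so H is positive definite -> x* is a strict local min.

min


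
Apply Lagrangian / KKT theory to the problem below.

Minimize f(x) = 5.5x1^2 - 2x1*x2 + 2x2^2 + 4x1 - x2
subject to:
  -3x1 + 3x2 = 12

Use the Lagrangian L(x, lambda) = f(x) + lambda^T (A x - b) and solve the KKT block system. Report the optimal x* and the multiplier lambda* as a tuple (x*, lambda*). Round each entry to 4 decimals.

Form the Lagrangian:
  L(x, lambda) = (1/2) x^T Q x + c^T x + lambda^T (A x - b)
Stationarity (grad_x L = 0): Q x + c + A^T lambda = 0.
Primal feasibility: A x = b.

This gives the KKT block system:
  [ Q   A^T ] [ x     ]   [-c ]
  [ A    0  ] [ lambda ] = [ b ]

Solving the linear system:
  x*      = (-1, 3)
  lambda* = (-4.3333)
  f(x*)   = 22.5

x* = (-1, 3), lambda* = (-4.3333)


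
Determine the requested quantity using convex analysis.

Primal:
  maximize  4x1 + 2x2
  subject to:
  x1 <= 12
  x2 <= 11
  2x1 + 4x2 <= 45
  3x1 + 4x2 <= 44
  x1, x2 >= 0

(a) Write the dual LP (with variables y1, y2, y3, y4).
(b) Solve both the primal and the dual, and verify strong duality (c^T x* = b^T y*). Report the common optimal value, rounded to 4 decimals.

The standard primal-dual pair for 'max c^T x s.t. A x <= b, x >= 0' is:
  Dual:  min b^T y  s.t.  A^T y >= c,  y >= 0.

So the dual LP is:
  minimize  12y1 + 11y2 + 45y3 + 44y4
  subject to:
    y1 + 2y3 + 3y4 >= 4
    y2 + 4y3 + 4y4 >= 2
    y1, y2, y3, y4 >= 0

Solving the primal: x* = (12, 2).
  primal value c^T x* = 52.
Solving the dual: y* = (2.5, 0, 0, 0.5).
  dual value b^T y* = 52.
Strong duality: c^T x* = b^T y*. Confirmed.

52


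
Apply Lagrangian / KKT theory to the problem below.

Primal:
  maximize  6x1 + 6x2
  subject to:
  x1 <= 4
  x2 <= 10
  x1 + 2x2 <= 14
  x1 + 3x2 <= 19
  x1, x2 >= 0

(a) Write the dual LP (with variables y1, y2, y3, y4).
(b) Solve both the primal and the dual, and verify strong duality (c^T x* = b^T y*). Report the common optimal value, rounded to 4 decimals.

The standard primal-dual pair for 'max c^T x s.t. A x <= b, x >= 0' is:
  Dual:  min b^T y  s.t.  A^T y >= c,  y >= 0.

So the dual LP is:
  minimize  4y1 + 10y2 + 14y3 + 19y4
  subject to:
    y1 + y3 + y4 >= 6
    y2 + 2y3 + 3y4 >= 6
    y1, y2, y3, y4 >= 0

Solving the primal: x* = (4, 5).
  primal value c^T x* = 54.
Solving the dual: y* = (4, 0, 0, 2).
  dual value b^T y* = 54.
Strong duality: c^T x* = b^T y*. Confirmed.

54


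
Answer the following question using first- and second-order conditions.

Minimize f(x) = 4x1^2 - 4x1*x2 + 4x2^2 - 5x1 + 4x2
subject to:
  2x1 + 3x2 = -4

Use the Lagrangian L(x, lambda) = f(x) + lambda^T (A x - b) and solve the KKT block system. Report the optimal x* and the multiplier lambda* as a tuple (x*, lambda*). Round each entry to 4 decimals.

Form the Lagrangian:
  L(x, lambda) = (1/2) x^T Q x + c^T x + lambda^T (A x - b)
Stationarity (grad_x L = 0): Q x + c + A^T lambda = 0.
Primal feasibility: A x = b.

This gives the KKT block system:
  [ Q   A^T ] [ x     ]   [-c ]
  [ A    0  ] [ lambda ] = [ b ]

Solving the linear system:
  x*      = (-0.2829, -1.1447)
  lambda* = (1.3421)
  f(x*)   = 1.102

x* = (-0.2829, -1.1447), lambda* = (1.3421)


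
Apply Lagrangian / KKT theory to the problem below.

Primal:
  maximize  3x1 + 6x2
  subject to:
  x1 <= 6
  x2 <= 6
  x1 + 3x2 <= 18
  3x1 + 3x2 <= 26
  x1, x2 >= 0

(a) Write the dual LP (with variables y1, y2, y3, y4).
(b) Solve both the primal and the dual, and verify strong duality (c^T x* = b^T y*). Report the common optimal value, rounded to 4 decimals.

The standard primal-dual pair for 'max c^T x s.t. A x <= b, x >= 0' is:
  Dual:  min b^T y  s.t.  A^T y >= c,  y >= 0.

So the dual LP is:
  minimize  6y1 + 6y2 + 18y3 + 26y4
  subject to:
    y1 + y3 + 3y4 >= 3
    y2 + 3y3 + 3y4 >= 6
    y1, y2, y3, y4 >= 0

Solving the primal: x* = (4, 4.6667).
  primal value c^T x* = 40.
Solving the dual: y* = (0, 0, 1.5, 0.5).
  dual value b^T y* = 40.
Strong duality: c^T x* = b^T y*. Confirmed.

40


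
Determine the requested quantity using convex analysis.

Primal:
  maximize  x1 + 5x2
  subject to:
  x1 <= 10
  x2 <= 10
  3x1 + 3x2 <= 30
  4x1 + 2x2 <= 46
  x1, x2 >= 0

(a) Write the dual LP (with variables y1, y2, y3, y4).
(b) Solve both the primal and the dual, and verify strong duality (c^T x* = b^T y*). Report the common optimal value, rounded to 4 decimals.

The standard primal-dual pair for 'max c^T x s.t. A x <= b, x >= 0' is:
  Dual:  min b^T y  s.t.  A^T y >= c,  y >= 0.

So the dual LP is:
  minimize  10y1 + 10y2 + 30y3 + 46y4
  subject to:
    y1 + 3y3 + 4y4 >= 1
    y2 + 3y3 + 2y4 >= 5
    y1, y2, y3, y4 >= 0

Solving the primal: x* = (0, 10).
  primal value c^T x* = 50.
Solving the dual: y* = (0, 4, 0.3333, 0).
  dual value b^T y* = 50.
Strong duality: c^T x* = b^T y*. Confirmed.

50


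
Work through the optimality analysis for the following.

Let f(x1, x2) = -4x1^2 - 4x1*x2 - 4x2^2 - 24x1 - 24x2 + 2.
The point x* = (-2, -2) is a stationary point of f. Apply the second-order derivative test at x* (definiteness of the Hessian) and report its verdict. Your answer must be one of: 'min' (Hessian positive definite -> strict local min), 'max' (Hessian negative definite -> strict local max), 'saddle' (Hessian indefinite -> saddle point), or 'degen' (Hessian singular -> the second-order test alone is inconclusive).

Compute the Hessian H = grad^2 f:
  H = [[-8, -4], [-4, -8]]
Verify stationarity: grad f(x*) = H x* + g = (0, 0).
Eigenvalues of H: -12, -4.
Both eigenvalues < 0, so H is negative definite -> x* is a strict local max.

max


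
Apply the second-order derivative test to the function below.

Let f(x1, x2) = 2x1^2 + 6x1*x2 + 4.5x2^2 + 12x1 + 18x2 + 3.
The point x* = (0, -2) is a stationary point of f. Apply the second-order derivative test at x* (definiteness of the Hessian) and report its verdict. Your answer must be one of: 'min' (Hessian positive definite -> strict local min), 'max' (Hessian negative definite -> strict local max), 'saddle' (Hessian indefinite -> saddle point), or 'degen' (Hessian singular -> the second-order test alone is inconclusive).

Compute the Hessian H = grad^2 f:
  H = [[4, 6], [6, 9]]
Verify stationarity: grad f(x*) = H x* + g = (0, 0).
Eigenvalues of H: 0, 13.
H has a zero eigenvalue (singular; positive semidefinite but not definite), so H is neither positive definite, negative definite, nor indefinite. The second-order test alone is inconclusive -> degen.
(Indeed, f is constant along the null direction of H through x*, so x* is not a strict local extremum.)

degen


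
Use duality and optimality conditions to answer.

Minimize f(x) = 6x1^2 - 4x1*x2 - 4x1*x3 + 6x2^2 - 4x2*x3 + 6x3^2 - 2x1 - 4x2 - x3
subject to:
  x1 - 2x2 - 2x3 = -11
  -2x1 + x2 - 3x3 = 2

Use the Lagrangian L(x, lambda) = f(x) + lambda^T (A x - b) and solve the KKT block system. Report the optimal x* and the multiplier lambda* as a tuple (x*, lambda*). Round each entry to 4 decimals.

Form the Lagrangian:
  L(x, lambda) = (1/2) x^T Q x + c^T x + lambda^T (A x - b)
Stationarity (grad_x L = 0): Q x + c + A^T lambda = 0.
Primal feasibility: A x = b.

This gives the KKT block system:
  [ Q   A^T ] [ x     ]   [-c ]
  [ A    0  ] [ lambda ] = [ b ]

Solving the linear system:
  x*      = (-0.9942, 3.7551, 1.2478)
  lambda* = (15.3837, -9.2791)
  f(x*)   = 86.7496

x* = (-0.9942, 3.7551, 1.2478), lambda* = (15.3837, -9.2791)


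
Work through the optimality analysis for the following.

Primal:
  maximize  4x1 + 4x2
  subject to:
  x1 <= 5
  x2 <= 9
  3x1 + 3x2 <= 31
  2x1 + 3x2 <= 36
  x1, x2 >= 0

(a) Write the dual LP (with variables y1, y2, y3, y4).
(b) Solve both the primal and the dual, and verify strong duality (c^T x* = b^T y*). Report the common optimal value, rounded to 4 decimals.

The standard primal-dual pair for 'max c^T x s.t. A x <= b, x >= 0' is:
  Dual:  min b^T y  s.t.  A^T y >= c,  y >= 0.

So the dual LP is:
  minimize  5y1 + 9y2 + 31y3 + 36y4
  subject to:
    y1 + 3y3 + 2y4 >= 4
    y2 + 3y3 + 3y4 >= 4
    y1, y2, y3, y4 >= 0

Solving the primal: x* = (5, 5.3333).
  primal value c^T x* = 41.3333.
Solving the dual: y* = (0, 0, 1.3333, 0).
  dual value b^T y* = 41.3333.
Strong duality: c^T x* = b^T y*. Confirmed.

41.3333


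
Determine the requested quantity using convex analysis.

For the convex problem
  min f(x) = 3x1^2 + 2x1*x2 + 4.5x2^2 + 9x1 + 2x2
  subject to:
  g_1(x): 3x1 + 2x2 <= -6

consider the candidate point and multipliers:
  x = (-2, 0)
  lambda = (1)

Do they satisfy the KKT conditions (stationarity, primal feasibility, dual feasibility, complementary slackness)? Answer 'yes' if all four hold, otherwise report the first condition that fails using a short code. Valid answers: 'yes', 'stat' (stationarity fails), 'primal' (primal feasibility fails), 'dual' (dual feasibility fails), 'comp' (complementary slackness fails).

Gradient of f: grad f(x) = Q x + c = (-3, -2)
Constraint values g_i(x) = a_i^T x - b_i:
  g_1((-2, 0)) = 0
Stationarity residual: grad f(x) + sum_i lambda_i a_i = (0, 0)
  -> stationarity OK
Primal feasibility (all g_i <= 0): OK
Dual feasibility (all lambda_i >= 0): OK
Complementary slackness (lambda_i * g_i(x) = 0 for all i): OK

Verdict: yes, KKT holds.

yes


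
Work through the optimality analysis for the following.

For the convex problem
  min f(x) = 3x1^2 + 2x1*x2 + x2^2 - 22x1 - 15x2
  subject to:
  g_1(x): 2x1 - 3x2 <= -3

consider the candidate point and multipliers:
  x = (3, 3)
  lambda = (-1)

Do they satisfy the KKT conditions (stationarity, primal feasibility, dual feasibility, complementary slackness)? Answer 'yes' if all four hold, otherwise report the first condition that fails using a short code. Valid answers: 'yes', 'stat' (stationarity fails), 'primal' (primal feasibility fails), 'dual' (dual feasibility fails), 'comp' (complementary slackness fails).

Gradient of f: grad f(x) = Q x + c = (2, -3)
Constraint values g_i(x) = a_i^T x - b_i:
  g_1((3, 3)) = 0
Stationarity residual: grad f(x) + sum_i lambda_i a_i = (0, 0)
  -> stationarity OK
Primal feasibility (all g_i <= 0): OK
Dual feasibility (all lambda_i >= 0): FAILS
Complementary slackness (lambda_i * g_i(x) = 0 for all i): OK

Verdict: the first failing condition is dual_feasibility -> dual.

dual


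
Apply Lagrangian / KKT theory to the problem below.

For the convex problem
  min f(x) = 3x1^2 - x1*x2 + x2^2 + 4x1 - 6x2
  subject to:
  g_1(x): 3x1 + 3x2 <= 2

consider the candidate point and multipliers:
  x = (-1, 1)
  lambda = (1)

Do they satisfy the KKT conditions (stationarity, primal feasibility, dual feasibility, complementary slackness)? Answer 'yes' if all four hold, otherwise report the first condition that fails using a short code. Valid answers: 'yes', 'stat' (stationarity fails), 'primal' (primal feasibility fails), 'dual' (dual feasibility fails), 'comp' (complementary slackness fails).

Gradient of f: grad f(x) = Q x + c = (-3, -3)
Constraint values g_i(x) = a_i^T x - b_i:
  g_1((-1, 1)) = -2
Stationarity residual: grad f(x) + sum_i lambda_i a_i = (0, 0)
  -> stationarity OK
Primal feasibility (all g_i <= 0): OK
Dual feasibility (all lambda_i >= 0): OK
Complementary slackness (lambda_i * g_i(x) = 0 for all i): FAILS

Verdict: the first failing condition is complementary_slackness -> comp.

comp


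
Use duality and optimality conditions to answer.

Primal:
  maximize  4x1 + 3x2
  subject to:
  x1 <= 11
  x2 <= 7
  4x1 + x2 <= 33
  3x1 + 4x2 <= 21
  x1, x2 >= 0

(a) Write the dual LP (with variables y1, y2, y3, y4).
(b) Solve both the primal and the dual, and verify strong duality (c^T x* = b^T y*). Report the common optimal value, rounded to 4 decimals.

The standard primal-dual pair for 'max c^T x s.t. A x <= b, x >= 0' is:
  Dual:  min b^T y  s.t.  A^T y >= c,  y >= 0.

So the dual LP is:
  minimize  11y1 + 7y2 + 33y3 + 21y4
  subject to:
    y1 + 4y3 + 3y4 >= 4
    y2 + y3 + 4y4 >= 3
    y1, y2, y3, y4 >= 0

Solving the primal: x* = (7, 0).
  primal value c^T x* = 28.
Solving the dual: y* = (0, 0, 0, 1.3333).
  dual value b^T y* = 28.
Strong duality: c^T x* = b^T y*. Confirmed.

28


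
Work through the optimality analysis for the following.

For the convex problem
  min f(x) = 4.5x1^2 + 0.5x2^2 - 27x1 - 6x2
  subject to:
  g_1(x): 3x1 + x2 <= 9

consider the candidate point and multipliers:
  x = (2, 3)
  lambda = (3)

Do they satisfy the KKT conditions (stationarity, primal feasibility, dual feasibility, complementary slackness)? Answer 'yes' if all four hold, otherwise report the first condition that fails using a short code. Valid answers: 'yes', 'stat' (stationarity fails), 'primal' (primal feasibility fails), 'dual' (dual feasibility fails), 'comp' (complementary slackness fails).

Gradient of f: grad f(x) = Q x + c = (-9, -3)
Constraint values g_i(x) = a_i^T x - b_i:
  g_1((2, 3)) = 0
Stationarity residual: grad f(x) + sum_i lambda_i a_i = (0, 0)
  -> stationarity OK
Primal feasibility (all g_i <= 0): OK
Dual feasibility (all lambda_i >= 0): OK
Complementary slackness (lambda_i * g_i(x) = 0 for all i): OK

Verdict: yes, KKT holds.

yes


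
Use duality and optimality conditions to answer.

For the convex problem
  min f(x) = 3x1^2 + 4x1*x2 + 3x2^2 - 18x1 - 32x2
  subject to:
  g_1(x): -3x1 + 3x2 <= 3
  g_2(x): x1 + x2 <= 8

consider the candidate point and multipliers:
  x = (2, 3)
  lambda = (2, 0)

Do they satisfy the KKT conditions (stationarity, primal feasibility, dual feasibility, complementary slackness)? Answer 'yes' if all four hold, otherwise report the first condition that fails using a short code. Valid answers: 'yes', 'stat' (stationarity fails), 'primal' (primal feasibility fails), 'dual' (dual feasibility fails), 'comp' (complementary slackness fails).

Gradient of f: grad f(x) = Q x + c = (6, -6)
Constraint values g_i(x) = a_i^T x - b_i:
  g_1((2, 3)) = 0
  g_2((2, 3)) = -3
Stationarity residual: grad f(x) + sum_i lambda_i a_i = (0, 0)
  -> stationarity OK
Primal feasibility (all g_i <= 0): OK
Dual feasibility (all lambda_i >= 0): OK
Complementary slackness (lambda_i * g_i(x) = 0 for all i): OK

Verdict: yes, KKT holds.

yes


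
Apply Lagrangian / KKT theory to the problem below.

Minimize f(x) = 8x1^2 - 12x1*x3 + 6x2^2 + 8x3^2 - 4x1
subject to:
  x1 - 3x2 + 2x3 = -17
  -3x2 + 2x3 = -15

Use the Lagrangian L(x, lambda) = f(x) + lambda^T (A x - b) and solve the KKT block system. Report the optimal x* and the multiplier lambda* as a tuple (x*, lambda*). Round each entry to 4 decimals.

Form the Lagrangian:
  L(x, lambda) = (1/2) x^T Q x + c^T x + lambda^T (A x - b)
Stationarity (grad_x L = 0): Q x + c + A^T lambda = 0.
Primal feasibility: A x = b.

This gives the KKT block system:
  [ Q   A^T ] [ x     ]   [-c ]
  [ A    0  ] [ lambda ] = [ b ]

Solving the linear system:
  x*      = (-2, 3, -3)
  lambda* = (0, 12)
  f(x*)   = 94

x* = (-2, 3, -3), lambda* = (0, 12)


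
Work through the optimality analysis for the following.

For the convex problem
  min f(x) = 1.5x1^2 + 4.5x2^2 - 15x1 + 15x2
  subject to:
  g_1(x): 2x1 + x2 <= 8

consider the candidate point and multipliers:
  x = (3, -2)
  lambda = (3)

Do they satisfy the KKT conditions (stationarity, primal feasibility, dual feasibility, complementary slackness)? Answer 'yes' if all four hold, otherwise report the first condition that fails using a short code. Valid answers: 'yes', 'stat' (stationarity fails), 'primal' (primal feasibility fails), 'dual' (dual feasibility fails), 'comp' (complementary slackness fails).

Gradient of f: grad f(x) = Q x + c = (-6, -3)
Constraint values g_i(x) = a_i^T x - b_i:
  g_1((3, -2)) = -4
Stationarity residual: grad f(x) + sum_i lambda_i a_i = (0, 0)
  -> stationarity OK
Primal feasibility (all g_i <= 0): OK
Dual feasibility (all lambda_i >= 0): OK
Complementary slackness (lambda_i * g_i(x) = 0 for all i): FAILS

Verdict: the first failing condition is complementary_slackness -> comp.

comp


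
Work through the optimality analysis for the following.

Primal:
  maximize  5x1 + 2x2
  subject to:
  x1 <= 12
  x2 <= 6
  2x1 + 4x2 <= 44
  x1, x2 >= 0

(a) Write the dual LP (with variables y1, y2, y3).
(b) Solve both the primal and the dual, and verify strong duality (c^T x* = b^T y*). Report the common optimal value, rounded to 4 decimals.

The standard primal-dual pair for 'max c^T x s.t. A x <= b, x >= 0' is:
  Dual:  min b^T y  s.t.  A^T y >= c,  y >= 0.

So the dual LP is:
  minimize  12y1 + 6y2 + 44y3
  subject to:
    y1 + 2y3 >= 5
    y2 + 4y3 >= 2
    y1, y2, y3 >= 0

Solving the primal: x* = (12, 5).
  primal value c^T x* = 70.
Solving the dual: y* = (4, 0, 0.5).
  dual value b^T y* = 70.
Strong duality: c^T x* = b^T y*. Confirmed.

70


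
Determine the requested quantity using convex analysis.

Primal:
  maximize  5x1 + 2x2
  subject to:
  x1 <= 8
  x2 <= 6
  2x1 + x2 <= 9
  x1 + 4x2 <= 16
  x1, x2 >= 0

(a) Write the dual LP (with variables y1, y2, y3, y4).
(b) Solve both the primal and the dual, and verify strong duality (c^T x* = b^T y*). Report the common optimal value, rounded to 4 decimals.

The standard primal-dual pair for 'max c^T x s.t. A x <= b, x >= 0' is:
  Dual:  min b^T y  s.t.  A^T y >= c,  y >= 0.

So the dual LP is:
  minimize  8y1 + 6y2 + 9y3 + 16y4
  subject to:
    y1 + 2y3 + y4 >= 5
    y2 + y3 + 4y4 >= 2
    y1, y2, y3, y4 >= 0

Solving the primal: x* = (4.5, 0).
  primal value c^T x* = 22.5.
Solving the dual: y* = (0, 0, 2.5, 0).
  dual value b^T y* = 22.5.
Strong duality: c^T x* = b^T y*. Confirmed.

22.5


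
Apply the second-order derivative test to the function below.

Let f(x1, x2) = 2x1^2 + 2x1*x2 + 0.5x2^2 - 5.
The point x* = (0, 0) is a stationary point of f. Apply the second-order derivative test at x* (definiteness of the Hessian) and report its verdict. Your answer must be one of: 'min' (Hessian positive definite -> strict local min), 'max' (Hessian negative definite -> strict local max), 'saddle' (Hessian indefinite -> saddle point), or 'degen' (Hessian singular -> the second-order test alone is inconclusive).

Compute the Hessian H = grad^2 f:
  H = [[4, 2], [2, 1]]
Verify stationarity: grad f(x*) = H x* + g = (0, 0).
Eigenvalues of H: 0, 5.
H has a zero eigenvalue (singular; positive semidefinite but not definite), so H is neither positive definite, negative definite, nor indefinite. The second-order test alone is inconclusive -> degen.
(Indeed, f is constant along the null direction of H through x*, so x* is not a strict local extremum.)

degen


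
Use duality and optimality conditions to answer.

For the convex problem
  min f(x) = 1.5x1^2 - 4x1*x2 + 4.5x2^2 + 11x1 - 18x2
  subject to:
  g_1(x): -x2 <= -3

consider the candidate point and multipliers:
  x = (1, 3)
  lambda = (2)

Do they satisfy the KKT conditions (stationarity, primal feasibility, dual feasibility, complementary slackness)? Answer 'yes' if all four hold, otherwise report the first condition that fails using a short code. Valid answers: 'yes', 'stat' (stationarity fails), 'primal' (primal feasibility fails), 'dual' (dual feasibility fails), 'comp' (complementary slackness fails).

Gradient of f: grad f(x) = Q x + c = (2, 5)
Constraint values g_i(x) = a_i^T x - b_i:
  g_1((1, 3)) = 0
Stationarity residual: grad f(x) + sum_i lambda_i a_i = (2, 3)
  -> stationarity FAILS
Primal feasibility (all g_i <= 0): OK
Dual feasibility (all lambda_i >= 0): OK
Complementary slackness (lambda_i * g_i(x) = 0 for all i): OK

Verdict: the first failing condition is stationarity -> stat.

stat


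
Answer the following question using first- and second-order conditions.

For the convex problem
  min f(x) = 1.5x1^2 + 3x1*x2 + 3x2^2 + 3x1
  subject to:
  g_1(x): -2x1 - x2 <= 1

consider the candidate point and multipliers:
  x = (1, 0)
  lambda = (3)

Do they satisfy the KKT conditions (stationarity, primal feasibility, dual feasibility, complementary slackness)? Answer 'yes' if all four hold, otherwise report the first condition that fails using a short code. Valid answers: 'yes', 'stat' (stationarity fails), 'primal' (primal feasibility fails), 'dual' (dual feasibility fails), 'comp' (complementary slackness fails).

Gradient of f: grad f(x) = Q x + c = (6, 3)
Constraint values g_i(x) = a_i^T x - b_i:
  g_1((1, 0)) = -3
Stationarity residual: grad f(x) + sum_i lambda_i a_i = (0, 0)
  -> stationarity OK
Primal feasibility (all g_i <= 0): OK
Dual feasibility (all lambda_i >= 0): OK
Complementary slackness (lambda_i * g_i(x) = 0 for all i): FAILS

Verdict: the first failing condition is complementary_slackness -> comp.

comp


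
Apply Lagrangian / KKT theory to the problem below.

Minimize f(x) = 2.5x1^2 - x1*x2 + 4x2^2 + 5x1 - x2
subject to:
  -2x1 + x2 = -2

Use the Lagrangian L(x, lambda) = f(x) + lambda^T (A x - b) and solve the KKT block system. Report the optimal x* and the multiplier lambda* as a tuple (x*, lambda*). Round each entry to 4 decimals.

Form the Lagrangian:
  L(x, lambda) = (1/2) x^T Q x + c^T x + lambda^T (A x - b)
Stationarity (grad_x L = 0): Q x + c + A^T lambda = 0.
Primal feasibility: A x = b.

This gives the KKT block system:
  [ Q   A^T ] [ x     ]   [-c ]
  [ A    0  ] [ lambda ] = [ b ]

Solving the linear system:
  x*      = (0.8182, -0.3636)
  lambda* = (4.7273)
  f(x*)   = 6.9545

x* = (0.8182, -0.3636), lambda* = (4.7273)


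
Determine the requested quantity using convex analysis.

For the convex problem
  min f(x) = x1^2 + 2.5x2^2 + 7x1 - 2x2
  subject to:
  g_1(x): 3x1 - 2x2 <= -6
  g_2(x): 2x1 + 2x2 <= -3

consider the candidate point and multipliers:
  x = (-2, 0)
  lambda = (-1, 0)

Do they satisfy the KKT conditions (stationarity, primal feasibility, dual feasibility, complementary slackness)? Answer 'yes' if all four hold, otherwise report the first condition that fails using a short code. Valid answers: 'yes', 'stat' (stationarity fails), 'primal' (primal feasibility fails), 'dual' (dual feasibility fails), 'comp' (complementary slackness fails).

Gradient of f: grad f(x) = Q x + c = (3, -2)
Constraint values g_i(x) = a_i^T x - b_i:
  g_1((-2, 0)) = 0
  g_2((-2, 0)) = -1
Stationarity residual: grad f(x) + sum_i lambda_i a_i = (0, 0)
  -> stationarity OK
Primal feasibility (all g_i <= 0): OK
Dual feasibility (all lambda_i >= 0): FAILS
Complementary slackness (lambda_i * g_i(x) = 0 for all i): OK

Verdict: the first failing condition is dual_feasibility -> dual.

dual


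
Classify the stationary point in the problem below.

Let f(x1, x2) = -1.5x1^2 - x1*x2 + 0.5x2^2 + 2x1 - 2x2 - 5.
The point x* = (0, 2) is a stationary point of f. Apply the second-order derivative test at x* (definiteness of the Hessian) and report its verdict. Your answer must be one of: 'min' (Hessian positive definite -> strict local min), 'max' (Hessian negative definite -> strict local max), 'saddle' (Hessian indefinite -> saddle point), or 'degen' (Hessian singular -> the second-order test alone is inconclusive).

Compute the Hessian H = grad^2 f:
  H = [[-3, -1], [-1, 1]]
Verify stationarity: grad f(x*) = H x* + g = (0, 0).
Eigenvalues of H: -3.2361, 1.2361.
Eigenvalues have mixed signs, so H is indefinite -> x* is a saddle point.

saddle


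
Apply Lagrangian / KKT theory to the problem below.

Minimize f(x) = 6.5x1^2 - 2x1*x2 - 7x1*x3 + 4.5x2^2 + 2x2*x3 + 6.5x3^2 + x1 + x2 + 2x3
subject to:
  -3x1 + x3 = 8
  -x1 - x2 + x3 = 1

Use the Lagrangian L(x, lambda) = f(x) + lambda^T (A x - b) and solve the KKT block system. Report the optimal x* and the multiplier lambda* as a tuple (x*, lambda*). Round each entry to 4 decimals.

Form the Lagrangian:
  L(x, lambda) = (1/2) x^T Q x + c^T x + lambda^T (A x - b)
Stationarity (grad_x L = 0): Q x + c + A^T lambda = 0.
Primal feasibility: A x = b.

This gives the KKT block system:
  [ Q   A^T ] [ x     ]   [-c ]
  [ A    0  ] [ lambda ] = [ b ]

Solving the linear system:
  x*      = (-3.2214, 0.5571, -1.6643)
  lambda* = (-13.1571, 9.1286)
  f(x*)   = 45.0679

x* = (-3.2214, 0.5571, -1.6643), lambda* = (-13.1571, 9.1286)


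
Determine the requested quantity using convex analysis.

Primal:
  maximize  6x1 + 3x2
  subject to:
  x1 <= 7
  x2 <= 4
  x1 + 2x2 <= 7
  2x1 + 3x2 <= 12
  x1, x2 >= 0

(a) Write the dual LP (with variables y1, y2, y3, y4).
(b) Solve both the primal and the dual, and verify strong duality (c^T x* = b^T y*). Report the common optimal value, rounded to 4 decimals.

The standard primal-dual pair for 'max c^T x s.t. A x <= b, x >= 0' is:
  Dual:  min b^T y  s.t.  A^T y >= c,  y >= 0.

So the dual LP is:
  minimize  7y1 + 4y2 + 7y3 + 12y4
  subject to:
    y1 + y3 + 2y4 >= 6
    y2 + 2y3 + 3y4 >= 3
    y1, y2, y3, y4 >= 0

Solving the primal: x* = (6, 0).
  primal value c^T x* = 36.
Solving the dual: y* = (0, 0, 0, 3).
  dual value b^T y* = 36.
Strong duality: c^T x* = b^T y*. Confirmed.

36


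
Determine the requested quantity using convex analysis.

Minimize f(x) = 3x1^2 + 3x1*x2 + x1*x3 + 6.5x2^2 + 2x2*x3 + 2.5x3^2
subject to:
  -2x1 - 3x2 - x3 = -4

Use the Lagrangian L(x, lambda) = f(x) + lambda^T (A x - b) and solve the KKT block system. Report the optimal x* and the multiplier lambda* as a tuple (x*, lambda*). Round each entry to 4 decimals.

Form the Lagrangian:
  L(x, lambda) = (1/2) x^T Q x + c^T x + lambda^T (A x - b)
Stationarity (grad_x L = 0): Q x + c + A^T lambda = 0.
Primal feasibility: A x = b.

This gives the KKT block system:
  [ Q   A^T ] [ x     ]   [-c ]
  [ A    0  ] [ lambda ] = [ b ]

Solving the linear system:
  x*      = (0.9048, 0.619, 0.3333)
  lambda* = (3.8095)
  f(x*)   = 7.619

x* = (0.9048, 0.619, 0.3333), lambda* = (3.8095)


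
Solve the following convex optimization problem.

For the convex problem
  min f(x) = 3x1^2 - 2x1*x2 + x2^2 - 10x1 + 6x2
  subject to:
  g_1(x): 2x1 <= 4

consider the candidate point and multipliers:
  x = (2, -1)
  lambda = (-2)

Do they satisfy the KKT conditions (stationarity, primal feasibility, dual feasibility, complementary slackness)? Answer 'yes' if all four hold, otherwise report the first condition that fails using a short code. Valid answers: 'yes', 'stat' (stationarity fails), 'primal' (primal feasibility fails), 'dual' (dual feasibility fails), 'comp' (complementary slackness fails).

Gradient of f: grad f(x) = Q x + c = (4, 0)
Constraint values g_i(x) = a_i^T x - b_i:
  g_1((2, -1)) = 0
Stationarity residual: grad f(x) + sum_i lambda_i a_i = (0, 0)
  -> stationarity OK
Primal feasibility (all g_i <= 0): OK
Dual feasibility (all lambda_i >= 0): FAILS
Complementary slackness (lambda_i * g_i(x) = 0 for all i): OK

Verdict: the first failing condition is dual_feasibility -> dual.

dual


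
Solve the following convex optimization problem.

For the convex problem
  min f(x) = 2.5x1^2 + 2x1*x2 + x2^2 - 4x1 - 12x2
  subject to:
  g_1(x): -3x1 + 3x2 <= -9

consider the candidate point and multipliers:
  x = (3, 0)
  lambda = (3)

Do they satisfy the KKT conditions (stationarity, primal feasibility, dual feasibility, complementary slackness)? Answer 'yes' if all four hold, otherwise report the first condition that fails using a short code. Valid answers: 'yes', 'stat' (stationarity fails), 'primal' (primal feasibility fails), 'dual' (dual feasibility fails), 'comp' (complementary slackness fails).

Gradient of f: grad f(x) = Q x + c = (11, -6)
Constraint values g_i(x) = a_i^T x - b_i:
  g_1((3, 0)) = 0
Stationarity residual: grad f(x) + sum_i lambda_i a_i = (2, 3)
  -> stationarity FAILS
Primal feasibility (all g_i <= 0): OK
Dual feasibility (all lambda_i >= 0): OK
Complementary slackness (lambda_i * g_i(x) = 0 for all i): OK

Verdict: the first failing condition is stationarity -> stat.

stat


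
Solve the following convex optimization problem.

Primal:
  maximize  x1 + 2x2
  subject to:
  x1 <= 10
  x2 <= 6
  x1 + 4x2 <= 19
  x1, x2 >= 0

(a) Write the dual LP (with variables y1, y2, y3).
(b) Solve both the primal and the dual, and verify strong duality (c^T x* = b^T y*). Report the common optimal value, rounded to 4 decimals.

The standard primal-dual pair for 'max c^T x s.t. A x <= b, x >= 0' is:
  Dual:  min b^T y  s.t.  A^T y >= c,  y >= 0.

So the dual LP is:
  minimize  10y1 + 6y2 + 19y3
  subject to:
    y1 + y3 >= 1
    y2 + 4y3 >= 2
    y1, y2, y3 >= 0

Solving the primal: x* = (10, 2.25).
  primal value c^T x* = 14.5.
Solving the dual: y* = (0.5, 0, 0.5).
  dual value b^T y* = 14.5.
Strong duality: c^T x* = b^T y*. Confirmed.

14.5


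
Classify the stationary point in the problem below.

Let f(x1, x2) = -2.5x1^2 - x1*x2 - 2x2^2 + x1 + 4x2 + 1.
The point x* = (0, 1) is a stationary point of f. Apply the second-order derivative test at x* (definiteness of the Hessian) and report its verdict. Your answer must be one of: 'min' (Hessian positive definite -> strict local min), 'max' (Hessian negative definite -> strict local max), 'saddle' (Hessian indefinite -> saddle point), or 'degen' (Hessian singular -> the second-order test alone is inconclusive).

Compute the Hessian H = grad^2 f:
  H = [[-5, -1], [-1, -4]]
Verify stationarity: grad f(x*) = H x* + g = (0, 0).
Eigenvalues of H: -5.618, -3.382.
Both eigenvalues < 0, so H is negative definite -> x* is a strict local max.

max


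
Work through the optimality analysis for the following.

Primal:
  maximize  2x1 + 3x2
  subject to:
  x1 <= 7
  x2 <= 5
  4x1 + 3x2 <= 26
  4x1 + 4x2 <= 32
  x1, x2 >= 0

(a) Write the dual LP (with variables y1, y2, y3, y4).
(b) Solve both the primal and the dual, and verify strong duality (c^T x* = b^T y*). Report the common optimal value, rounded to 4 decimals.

The standard primal-dual pair for 'max c^T x s.t. A x <= b, x >= 0' is:
  Dual:  min b^T y  s.t.  A^T y >= c,  y >= 0.

So the dual LP is:
  minimize  7y1 + 5y2 + 26y3 + 32y4
  subject to:
    y1 + 4y3 + 4y4 >= 2
    y2 + 3y3 + 4y4 >= 3
    y1, y2, y3, y4 >= 0

Solving the primal: x* = (2.75, 5).
  primal value c^T x* = 20.5.
Solving the dual: y* = (0, 1.5, 0.5, 0).
  dual value b^T y* = 20.5.
Strong duality: c^T x* = b^T y*. Confirmed.

20.5
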